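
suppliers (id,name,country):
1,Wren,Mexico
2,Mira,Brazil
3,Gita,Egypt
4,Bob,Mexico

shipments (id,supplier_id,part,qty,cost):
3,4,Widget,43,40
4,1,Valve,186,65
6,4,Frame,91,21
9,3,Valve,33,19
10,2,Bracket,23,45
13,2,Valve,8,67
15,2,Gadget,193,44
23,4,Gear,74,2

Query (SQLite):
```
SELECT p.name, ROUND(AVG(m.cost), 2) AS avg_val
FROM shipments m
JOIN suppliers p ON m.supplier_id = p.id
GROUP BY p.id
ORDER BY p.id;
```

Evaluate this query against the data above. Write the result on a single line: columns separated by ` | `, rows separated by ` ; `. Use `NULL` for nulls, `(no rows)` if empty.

Wren | 65 ; Mira | 52 ; Gita | 19 ; Bob | 21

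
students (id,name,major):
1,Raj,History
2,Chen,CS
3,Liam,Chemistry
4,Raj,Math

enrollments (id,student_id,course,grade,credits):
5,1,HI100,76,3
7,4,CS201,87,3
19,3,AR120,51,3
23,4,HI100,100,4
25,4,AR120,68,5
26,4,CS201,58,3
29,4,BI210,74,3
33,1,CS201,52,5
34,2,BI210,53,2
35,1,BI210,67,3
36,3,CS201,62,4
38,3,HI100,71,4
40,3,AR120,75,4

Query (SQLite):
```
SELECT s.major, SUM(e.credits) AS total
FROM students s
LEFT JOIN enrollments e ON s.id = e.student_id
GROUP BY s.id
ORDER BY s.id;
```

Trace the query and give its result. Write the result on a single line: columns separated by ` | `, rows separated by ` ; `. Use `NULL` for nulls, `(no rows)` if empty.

History | 11 ; CS | 2 ; Chemistry | 15 ; Math | 18

LEFT JOIN keeps every students row; unmatched ones get NULL for enrollments columns.
Group by students.id and compute SUM(e.credits). SUM over an all-NULL group is NULL.
  1: ids {5, 33, 35} → SUM(e.credits)=11
  2: ids {34} → SUM(e.credits)=2
  3: ids {19, 36, 38, 40} → SUM(e.credits)=15
  4: ids {7, 23, 25, 26, 29} → SUM(e.credits)=18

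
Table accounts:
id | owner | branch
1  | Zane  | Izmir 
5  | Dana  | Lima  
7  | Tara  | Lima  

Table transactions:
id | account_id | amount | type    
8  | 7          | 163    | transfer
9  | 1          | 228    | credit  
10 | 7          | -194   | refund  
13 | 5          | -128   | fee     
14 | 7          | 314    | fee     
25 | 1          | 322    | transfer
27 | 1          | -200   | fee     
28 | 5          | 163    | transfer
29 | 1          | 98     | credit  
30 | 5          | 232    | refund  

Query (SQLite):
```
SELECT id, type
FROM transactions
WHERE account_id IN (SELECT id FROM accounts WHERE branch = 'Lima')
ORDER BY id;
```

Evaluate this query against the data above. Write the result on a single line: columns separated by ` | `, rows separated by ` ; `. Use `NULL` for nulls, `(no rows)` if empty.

Inner query: accounts.id where branch = 'Lima'.
Outer: keep transactions rows whose account_id is in that set.
Inner query → {5, 7}

8 | transfer ; 10 | refund ; 13 | fee ; 14 | fee ; 28 | transfer ; 30 | refund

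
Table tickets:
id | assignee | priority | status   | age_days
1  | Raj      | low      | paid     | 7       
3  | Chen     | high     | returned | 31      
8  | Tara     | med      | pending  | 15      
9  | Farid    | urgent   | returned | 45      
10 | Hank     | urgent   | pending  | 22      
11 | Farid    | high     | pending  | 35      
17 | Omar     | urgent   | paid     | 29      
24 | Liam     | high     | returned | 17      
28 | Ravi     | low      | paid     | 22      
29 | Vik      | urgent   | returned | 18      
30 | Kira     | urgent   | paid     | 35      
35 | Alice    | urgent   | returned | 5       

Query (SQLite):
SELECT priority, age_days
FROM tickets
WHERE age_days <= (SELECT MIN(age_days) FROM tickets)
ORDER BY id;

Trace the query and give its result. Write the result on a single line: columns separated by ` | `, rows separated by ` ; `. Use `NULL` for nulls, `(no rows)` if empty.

urgent | 5

Scalar subquery: MIN(age_days) over all tickets rows = 5.
Keep rows where age_days <= that value.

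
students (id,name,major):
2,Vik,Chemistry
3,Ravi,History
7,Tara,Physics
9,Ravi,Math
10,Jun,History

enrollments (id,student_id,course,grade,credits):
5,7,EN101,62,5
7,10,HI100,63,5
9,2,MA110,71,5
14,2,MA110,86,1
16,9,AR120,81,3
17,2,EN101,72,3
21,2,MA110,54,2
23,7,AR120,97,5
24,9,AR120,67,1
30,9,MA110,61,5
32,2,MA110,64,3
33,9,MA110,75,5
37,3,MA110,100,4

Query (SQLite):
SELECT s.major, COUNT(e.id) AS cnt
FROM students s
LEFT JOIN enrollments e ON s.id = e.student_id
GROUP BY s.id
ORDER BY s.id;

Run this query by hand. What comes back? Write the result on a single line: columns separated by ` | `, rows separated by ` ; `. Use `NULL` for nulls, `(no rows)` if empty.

LEFT JOIN keeps every students row; unmatched ones get NULL for enrollments columns.
Group by students.id and compute COUNT(e.id). COUNT(col) of an all-NULL group is 0.
  2: ids {9, 14, 17, 21, 32} → COUNT(e.id)=5
  3: ids {37} → COUNT(e.id)=1
  7: ids {5, 23} → COUNT(e.id)=2
  9: ids {16, 24, 30, 33} → COUNT(e.id)=4
  10: ids {7} → COUNT(e.id)=1

Chemistry | 5 ; History | 1 ; Physics | 2 ; Math | 4 ; History | 1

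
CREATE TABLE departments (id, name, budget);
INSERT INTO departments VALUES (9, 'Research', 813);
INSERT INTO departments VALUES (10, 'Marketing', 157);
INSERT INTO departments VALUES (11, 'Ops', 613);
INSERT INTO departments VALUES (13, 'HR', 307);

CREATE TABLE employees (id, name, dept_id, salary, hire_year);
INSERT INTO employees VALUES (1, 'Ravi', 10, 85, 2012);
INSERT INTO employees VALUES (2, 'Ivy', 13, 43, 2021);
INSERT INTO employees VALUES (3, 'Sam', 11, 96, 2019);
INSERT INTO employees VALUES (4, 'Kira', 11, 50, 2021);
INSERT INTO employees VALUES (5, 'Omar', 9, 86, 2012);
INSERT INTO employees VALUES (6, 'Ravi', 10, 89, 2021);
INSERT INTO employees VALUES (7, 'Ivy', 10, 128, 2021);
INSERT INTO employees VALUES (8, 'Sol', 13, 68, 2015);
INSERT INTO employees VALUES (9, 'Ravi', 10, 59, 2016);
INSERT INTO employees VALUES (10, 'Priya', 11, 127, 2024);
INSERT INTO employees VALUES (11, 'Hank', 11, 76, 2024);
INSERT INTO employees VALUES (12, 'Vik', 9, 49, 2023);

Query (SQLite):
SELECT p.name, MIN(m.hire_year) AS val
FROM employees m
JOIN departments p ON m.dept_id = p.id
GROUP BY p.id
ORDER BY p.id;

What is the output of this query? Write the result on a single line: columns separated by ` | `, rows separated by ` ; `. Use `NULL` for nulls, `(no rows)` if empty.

Research | 2012 ; Marketing | 2012 ; Ops | 2019 ; HR | 2015

Join each employees row to its departments via dept_id.
Group joined rows by departments.id; compute MIN(m.hire_year) per group.
  9: ids {5, 12} → MIN(m.hire_year)=2012
  10: ids {1, 6, 7, 9} → MIN(m.hire_year)=2012
  11: ids {3, 4, 10, 11} → MIN(m.hire_year)=2019
  13: ids {2, 8} → MIN(m.hire_year)=2015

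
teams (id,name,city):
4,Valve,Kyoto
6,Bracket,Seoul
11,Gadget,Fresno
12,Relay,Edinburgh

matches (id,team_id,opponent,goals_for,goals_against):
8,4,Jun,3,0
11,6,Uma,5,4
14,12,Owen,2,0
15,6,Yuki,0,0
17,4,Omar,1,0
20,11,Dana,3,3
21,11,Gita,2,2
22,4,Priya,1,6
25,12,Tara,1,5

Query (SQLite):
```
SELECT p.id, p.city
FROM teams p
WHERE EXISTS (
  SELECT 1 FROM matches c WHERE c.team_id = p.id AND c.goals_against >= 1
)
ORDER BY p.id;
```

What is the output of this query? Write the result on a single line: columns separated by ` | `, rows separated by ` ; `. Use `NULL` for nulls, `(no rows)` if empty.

4 | Kyoto ; 6 | Seoul ; 11 | Fresno ; 12 | Edinburgh

For each teams row, check whether any matches with matching team_id has goals_against >= 1.
Keep rows where that is true.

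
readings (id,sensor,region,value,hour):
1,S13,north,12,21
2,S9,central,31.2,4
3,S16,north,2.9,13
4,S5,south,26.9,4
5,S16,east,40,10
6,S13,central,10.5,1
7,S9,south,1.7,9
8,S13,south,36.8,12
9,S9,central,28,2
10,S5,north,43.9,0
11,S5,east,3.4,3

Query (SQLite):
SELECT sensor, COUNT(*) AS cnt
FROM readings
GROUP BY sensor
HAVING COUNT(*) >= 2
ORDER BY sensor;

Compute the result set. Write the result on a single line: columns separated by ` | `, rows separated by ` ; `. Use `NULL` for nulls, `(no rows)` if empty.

S13 | 3 ; S16 | 2 ; S5 | 3 ; S9 | 3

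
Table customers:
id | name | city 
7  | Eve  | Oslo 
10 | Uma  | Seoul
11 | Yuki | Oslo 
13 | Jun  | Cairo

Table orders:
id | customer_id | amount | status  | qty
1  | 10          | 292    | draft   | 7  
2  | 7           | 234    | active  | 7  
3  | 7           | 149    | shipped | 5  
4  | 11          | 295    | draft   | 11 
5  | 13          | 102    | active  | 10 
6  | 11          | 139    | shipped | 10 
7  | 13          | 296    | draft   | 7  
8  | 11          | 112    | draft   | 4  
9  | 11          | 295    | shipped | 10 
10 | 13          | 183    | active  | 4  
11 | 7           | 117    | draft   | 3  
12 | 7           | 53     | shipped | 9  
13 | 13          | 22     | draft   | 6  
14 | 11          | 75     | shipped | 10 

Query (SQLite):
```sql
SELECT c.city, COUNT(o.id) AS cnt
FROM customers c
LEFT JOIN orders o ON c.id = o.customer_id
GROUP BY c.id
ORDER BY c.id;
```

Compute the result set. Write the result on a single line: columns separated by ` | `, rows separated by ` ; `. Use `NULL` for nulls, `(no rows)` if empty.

LEFT JOIN keeps every customers row; unmatched ones get NULL for orders columns.
Group by customers.id and compute COUNT(o.id). COUNT(col) of an all-NULL group is 0.
  7: ids {2, 3, 11, 12} → COUNT(o.id)=4
  10: ids {1} → COUNT(o.id)=1
  11: ids {4, 6, 8, 9, 14} → COUNT(o.id)=5
  13: ids {5, 7, 10, 13} → COUNT(o.id)=4

Oslo | 4 ; Seoul | 1 ; Oslo | 5 ; Cairo | 4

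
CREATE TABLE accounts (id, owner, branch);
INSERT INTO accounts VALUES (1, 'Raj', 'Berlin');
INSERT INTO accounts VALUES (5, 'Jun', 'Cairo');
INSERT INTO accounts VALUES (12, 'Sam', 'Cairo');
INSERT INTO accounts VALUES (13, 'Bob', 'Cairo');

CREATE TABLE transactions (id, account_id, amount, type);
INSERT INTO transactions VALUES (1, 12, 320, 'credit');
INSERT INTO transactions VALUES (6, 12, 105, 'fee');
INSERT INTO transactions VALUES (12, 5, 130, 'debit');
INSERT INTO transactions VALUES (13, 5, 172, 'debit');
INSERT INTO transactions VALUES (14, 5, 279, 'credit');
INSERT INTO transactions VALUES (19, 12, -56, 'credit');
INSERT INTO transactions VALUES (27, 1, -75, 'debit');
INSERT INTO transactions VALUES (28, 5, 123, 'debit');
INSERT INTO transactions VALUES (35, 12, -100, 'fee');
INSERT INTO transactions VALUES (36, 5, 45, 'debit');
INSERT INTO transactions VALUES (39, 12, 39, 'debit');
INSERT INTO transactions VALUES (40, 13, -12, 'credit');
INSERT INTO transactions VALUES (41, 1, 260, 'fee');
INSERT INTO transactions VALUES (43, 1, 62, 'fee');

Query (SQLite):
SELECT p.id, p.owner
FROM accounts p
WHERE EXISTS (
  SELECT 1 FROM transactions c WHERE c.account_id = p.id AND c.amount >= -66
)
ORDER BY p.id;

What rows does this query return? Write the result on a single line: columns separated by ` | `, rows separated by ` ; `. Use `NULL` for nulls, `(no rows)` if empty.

For each accounts row, check whether any transactions with matching account_id has amount >= -66.
Keep rows where that is true.

1 | Raj ; 5 | Jun ; 12 | Sam ; 13 | Bob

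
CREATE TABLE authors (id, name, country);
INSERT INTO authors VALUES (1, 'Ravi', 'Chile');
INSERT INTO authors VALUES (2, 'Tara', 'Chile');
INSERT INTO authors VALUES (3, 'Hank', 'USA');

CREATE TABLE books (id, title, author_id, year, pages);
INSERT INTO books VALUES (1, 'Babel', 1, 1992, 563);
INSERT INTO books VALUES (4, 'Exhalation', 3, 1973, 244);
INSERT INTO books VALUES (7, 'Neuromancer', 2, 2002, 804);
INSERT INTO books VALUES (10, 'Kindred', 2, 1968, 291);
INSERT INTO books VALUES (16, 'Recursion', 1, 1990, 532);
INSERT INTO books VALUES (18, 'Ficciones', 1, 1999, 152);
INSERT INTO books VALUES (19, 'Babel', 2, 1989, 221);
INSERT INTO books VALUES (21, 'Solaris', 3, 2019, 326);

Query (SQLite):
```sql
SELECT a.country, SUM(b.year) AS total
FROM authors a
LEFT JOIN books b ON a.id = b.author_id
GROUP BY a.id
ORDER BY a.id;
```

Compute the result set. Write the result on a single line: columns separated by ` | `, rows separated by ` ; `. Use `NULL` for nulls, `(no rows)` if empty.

Chile | 5981 ; Chile | 5959 ; USA | 3992

LEFT JOIN keeps every authors row; unmatched ones get NULL for books columns.
Group by authors.id and compute SUM(b.year). SUM over an all-NULL group is NULL.
  1: ids {1, 16, 18} → SUM(b.year)=5981
  2: ids {7, 10, 19} → SUM(b.year)=5959
  3: ids {4, 21} → SUM(b.year)=3992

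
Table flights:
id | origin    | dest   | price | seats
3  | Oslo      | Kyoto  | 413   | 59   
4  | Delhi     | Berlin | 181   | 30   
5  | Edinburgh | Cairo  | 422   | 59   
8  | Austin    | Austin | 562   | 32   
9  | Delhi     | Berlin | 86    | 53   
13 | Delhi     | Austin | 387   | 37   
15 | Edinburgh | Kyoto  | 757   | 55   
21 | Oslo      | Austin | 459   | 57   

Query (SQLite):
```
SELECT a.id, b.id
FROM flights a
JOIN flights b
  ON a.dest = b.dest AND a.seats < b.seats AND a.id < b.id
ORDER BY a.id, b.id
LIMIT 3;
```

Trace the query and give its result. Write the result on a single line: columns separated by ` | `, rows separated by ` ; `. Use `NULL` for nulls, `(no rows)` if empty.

Pairs (a,b) with same dest, a.seats < b.seats, a.id < b.id.
dest groups: Austin:{8,13,21} Berlin:{4,9} Cairo:{5} Kyoto:{3,15}
Ordered by (a.id, b.id); first 3.

4 | 9 ; 8 | 13 ; 8 | 21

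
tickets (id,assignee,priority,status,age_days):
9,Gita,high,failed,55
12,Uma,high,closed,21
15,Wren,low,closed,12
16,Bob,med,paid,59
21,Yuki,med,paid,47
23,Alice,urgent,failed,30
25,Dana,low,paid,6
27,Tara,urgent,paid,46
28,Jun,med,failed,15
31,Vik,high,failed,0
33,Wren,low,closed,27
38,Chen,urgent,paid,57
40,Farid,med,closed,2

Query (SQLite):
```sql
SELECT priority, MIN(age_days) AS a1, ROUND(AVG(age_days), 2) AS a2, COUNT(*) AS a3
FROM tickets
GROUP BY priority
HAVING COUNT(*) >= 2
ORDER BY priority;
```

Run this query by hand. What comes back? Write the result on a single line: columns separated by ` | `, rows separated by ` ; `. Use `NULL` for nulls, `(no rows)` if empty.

Group tickets by priority.
Per group compute: MIN(age_days), ROUND(AVG(age_days), 2), COUNT(*).
HAVING: drop groups with fewer than 2 rows.
  high: ids {9, 12, 31} → MIN(age_days)=0, ROUND(AVG(age_days), 2)=25.33, COUNT(*)=3
  low: ids {15, 25, 33} → MIN(age_days)=6, ROUND(AVG(age_days), 2)=15, COUNT(*)=3
  med: ids {16, 21, 28, 40} → MIN(age_days)=2, ROUND(AVG(age_days), 2)=30.75, COUNT(*)=4
  urgent: ids {23, 27, 38} → MIN(age_days)=30, ROUND(AVG(age_days), 2)=44.33, COUNT(*)=3

high | 0 | 25.33 | 3 ; low | 6 | 15 | 3 ; med | 2 | 30.75 | 4 ; urgent | 30 | 44.33 | 3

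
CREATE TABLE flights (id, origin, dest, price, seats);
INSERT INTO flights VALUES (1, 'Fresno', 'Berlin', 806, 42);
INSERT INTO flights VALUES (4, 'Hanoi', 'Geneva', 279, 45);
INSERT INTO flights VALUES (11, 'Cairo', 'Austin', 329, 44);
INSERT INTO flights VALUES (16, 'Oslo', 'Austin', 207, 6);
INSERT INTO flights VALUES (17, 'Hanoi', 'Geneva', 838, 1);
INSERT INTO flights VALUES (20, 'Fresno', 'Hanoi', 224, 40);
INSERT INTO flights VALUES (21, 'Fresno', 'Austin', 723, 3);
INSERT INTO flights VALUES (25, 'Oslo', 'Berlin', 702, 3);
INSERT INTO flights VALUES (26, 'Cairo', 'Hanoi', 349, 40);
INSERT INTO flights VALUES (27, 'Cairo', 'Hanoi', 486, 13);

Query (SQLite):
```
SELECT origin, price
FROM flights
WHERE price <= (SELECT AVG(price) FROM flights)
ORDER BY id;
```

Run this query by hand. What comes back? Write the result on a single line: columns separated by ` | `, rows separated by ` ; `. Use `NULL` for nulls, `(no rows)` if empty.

Scalar subquery: AVG(price) over all flights rows = 494.3.
Keep rows where price <= that value.

Hanoi | 279 ; Cairo | 329 ; Oslo | 207 ; Fresno | 224 ; Cairo | 349 ; Cairo | 486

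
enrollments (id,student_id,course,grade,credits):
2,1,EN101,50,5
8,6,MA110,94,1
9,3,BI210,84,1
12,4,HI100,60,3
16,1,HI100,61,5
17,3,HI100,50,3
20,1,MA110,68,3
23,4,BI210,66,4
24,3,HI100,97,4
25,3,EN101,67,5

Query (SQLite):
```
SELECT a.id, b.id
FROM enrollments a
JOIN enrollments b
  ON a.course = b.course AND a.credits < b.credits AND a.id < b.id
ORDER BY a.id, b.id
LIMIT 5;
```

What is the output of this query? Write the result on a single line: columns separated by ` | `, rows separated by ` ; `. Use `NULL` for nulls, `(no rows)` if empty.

8 | 20 ; 9 | 23 ; 12 | 16 ; 12 | 24 ; 17 | 24

Pairs (a,b) with same course, a.credits < b.credits, a.id < b.id.
course groups: BI210:{9,23} EN101:{2,25} HI100:{12,16,17,24} MA110:{8,20}
Ordered by (a.id, b.id); first 5.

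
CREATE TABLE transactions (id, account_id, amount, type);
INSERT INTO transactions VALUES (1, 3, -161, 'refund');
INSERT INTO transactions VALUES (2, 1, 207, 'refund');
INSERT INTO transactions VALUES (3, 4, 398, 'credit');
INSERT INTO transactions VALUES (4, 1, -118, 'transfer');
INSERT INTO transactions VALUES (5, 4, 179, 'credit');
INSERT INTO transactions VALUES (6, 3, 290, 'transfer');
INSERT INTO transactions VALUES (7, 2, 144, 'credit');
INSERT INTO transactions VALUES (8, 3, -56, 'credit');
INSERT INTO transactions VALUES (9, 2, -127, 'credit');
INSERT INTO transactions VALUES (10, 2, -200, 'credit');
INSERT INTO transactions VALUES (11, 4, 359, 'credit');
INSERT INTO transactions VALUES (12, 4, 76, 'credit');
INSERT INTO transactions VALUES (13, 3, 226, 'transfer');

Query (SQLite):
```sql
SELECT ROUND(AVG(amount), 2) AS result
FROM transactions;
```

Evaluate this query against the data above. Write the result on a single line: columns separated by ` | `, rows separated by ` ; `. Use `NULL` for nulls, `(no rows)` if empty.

All amount values: [-161, 207, 398, -118, 179, 290, 144, -56, -127, -200, 359, 76, 226].
AVG = 1217 / 13 (rounded to 2 dp).

93.62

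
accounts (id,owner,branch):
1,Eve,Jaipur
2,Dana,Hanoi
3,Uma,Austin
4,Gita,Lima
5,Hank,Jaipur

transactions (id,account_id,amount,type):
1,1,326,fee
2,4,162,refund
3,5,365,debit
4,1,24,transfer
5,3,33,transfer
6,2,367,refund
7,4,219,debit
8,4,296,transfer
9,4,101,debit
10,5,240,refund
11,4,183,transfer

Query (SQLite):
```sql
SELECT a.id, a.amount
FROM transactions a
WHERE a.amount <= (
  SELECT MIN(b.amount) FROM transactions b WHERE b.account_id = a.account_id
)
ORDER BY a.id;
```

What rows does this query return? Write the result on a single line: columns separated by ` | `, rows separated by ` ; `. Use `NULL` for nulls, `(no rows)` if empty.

4 | 24 ; 5 | 33 ; 6 | 367 ; 9 | 101 ; 10 | 240

For each transactions row a, compute MIN(amount) over rows sharing a.account_id.
Keep row a if a.amount <= that per-group MIN.
  account_id=1: MIN(amount) = 24
  account_id=2: MIN(amount) = 367
  account_id=3: MIN(amount) = 33
  account_id=4: MIN(amount) = 101
  account_id=5: MIN(amount) = 240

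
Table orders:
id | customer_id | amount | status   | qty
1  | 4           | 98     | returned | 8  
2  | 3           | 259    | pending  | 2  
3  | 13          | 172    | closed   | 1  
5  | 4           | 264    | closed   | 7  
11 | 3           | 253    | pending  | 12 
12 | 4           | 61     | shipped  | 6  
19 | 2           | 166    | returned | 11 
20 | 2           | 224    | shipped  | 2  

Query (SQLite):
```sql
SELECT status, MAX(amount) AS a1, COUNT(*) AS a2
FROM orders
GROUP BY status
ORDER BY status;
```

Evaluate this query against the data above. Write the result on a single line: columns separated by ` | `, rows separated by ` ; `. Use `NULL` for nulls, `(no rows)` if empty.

Group orders by status.
Per group compute: MAX(amount), COUNT(*).
  closed: ids {3, 5} → MAX(amount)=264, COUNT(*)=2
  pending: ids {2, 11} → MAX(amount)=259, COUNT(*)=2
  returned: ids {1, 19} → MAX(amount)=166, COUNT(*)=2
  shipped: ids {12, 20} → MAX(amount)=224, COUNT(*)=2

closed | 264 | 2 ; pending | 259 | 2 ; returned | 166 | 2 ; shipped | 224 | 2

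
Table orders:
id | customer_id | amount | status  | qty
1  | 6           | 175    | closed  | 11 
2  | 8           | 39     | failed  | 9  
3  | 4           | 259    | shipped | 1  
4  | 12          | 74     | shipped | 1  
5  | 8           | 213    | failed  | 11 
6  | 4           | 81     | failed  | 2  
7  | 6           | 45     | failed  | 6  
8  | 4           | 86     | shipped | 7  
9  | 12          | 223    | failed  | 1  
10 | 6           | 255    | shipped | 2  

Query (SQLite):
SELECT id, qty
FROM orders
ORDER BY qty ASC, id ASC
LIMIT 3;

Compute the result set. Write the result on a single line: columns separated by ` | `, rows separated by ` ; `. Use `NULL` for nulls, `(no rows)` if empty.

Sort by qty asc, tiebreak id asc: (1, id=3), (1, id=4), (1, id=9), (2, id=6), (2, id=10), (6, id=7) …. Take first 3.

3 | 1 ; 4 | 1 ; 9 | 1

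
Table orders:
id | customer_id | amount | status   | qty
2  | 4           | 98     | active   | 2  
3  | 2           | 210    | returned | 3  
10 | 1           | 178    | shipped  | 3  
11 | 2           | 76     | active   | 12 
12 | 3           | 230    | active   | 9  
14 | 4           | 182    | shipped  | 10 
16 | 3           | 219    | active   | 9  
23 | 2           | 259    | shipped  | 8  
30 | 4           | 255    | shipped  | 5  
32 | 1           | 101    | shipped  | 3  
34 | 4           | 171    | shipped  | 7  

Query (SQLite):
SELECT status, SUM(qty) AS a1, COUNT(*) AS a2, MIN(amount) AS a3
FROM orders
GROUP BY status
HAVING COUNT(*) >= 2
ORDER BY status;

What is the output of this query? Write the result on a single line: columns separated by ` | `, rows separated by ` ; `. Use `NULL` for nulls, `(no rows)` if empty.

Group orders by status.
Per group compute: SUM(qty), COUNT(*), MIN(amount).
HAVING: drop groups with fewer than 2 rows.
  active: ids {2, 11, 12, 16} → SUM(qty)=32, COUNT(*)=4, MIN(amount)=76
  returned: ids {3} → SUM(qty)=3, COUNT(*)=1, MIN(amount)=210
  shipped: ids {10, 14, 23, 30, 32, 34} → SUM(qty)=36, COUNT(*)=6, MIN(amount)=101

active | 32 | 4 | 76 ; shipped | 36 | 6 | 101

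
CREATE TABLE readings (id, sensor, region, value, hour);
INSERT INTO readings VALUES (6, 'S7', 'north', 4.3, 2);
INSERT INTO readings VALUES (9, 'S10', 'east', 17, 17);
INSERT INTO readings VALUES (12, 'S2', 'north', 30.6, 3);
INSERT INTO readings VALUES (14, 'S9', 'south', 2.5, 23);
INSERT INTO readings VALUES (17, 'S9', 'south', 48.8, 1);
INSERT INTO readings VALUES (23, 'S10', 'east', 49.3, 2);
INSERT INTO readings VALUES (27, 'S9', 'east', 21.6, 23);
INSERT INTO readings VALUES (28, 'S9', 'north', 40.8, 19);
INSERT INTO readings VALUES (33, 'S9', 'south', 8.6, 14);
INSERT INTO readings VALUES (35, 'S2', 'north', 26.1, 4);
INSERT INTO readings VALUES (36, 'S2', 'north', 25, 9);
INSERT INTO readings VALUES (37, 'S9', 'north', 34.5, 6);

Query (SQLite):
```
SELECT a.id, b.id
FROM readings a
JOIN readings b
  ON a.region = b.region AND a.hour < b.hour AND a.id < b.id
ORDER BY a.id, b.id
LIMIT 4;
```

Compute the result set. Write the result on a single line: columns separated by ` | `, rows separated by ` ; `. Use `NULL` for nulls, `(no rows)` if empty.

Pairs (a,b) with same region, a.hour < b.hour, a.id < b.id.
region groups: east:{9,23,27} north:{6,12,28,35,36,37} south:{14,17,33}
Ordered by (a.id, b.id); first 4.

6 | 12 ; 6 | 28 ; 6 | 35 ; 6 | 36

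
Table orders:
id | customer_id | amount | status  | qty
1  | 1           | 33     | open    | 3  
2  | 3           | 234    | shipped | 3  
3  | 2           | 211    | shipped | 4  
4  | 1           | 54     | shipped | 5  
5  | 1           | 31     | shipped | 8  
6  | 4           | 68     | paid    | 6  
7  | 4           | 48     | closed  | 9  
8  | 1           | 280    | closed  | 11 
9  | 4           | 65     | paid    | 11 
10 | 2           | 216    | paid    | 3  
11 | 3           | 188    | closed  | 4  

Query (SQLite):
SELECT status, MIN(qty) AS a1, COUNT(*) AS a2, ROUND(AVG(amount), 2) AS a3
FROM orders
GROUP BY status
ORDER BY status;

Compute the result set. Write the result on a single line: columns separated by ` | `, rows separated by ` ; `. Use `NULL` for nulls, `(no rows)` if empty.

Group orders by status.
Per group compute: MIN(qty), COUNT(*), ROUND(AVG(amount), 2).
  closed: ids {7, 8, 11} → MIN(qty)=4, COUNT(*)=3, ROUND(AVG(amount), 2)=172
  open: ids {1} → MIN(qty)=3, COUNT(*)=1, ROUND(AVG(amount), 2)=33
  paid: ids {6, 9, 10} → MIN(qty)=3, COUNT(*)=3, ROUND(AVG(amount), 2)=116.33
  shipped: ids {2, 3, 4, 5} → MIN(qty)=3, COUNT(*)=4, ROUND(AVG(amount), 2)=132.5

closed | 4 | 3 | 172 ; open | 3 | 1 | 33 ; paid | 3 | 3 | 116.33 ; shipped | 3 | 4 | 132.5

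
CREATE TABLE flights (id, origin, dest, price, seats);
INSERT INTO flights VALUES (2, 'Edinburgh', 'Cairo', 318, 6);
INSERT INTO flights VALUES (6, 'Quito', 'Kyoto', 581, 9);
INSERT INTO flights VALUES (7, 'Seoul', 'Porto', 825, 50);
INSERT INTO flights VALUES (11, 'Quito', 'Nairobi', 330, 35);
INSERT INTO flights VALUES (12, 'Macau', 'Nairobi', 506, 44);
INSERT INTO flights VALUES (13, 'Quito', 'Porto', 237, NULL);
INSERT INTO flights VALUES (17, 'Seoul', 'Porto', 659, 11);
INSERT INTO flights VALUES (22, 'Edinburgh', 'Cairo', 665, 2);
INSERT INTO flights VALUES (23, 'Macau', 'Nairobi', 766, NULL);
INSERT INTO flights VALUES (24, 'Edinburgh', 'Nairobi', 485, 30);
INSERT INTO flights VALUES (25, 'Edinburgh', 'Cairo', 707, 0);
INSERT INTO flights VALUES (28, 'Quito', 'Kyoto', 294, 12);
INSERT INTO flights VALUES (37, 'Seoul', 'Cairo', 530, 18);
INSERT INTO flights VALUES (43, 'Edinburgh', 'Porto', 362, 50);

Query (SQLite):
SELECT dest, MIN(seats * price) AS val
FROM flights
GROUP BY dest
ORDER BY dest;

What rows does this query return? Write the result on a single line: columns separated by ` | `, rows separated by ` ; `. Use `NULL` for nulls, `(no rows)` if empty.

For each row compute seats * price.
Group by dest; take MIN of the expression per group.
  Cairo: ids {2, 22, 25, 37} → MIN(seats * price)=0
  Kyoto: ids {6, 28} → MIN(seats * price)=3528
  Nairobi: ids {11, 12, 23, 24} → MIN(seats * price)=11550
  Porto: ids {7, 13, 17, 43} → MIN(seats * price)=7249

Cairo | 0 ; Kyoto | 3528 ; Nairobi | 11550 ; Porto | 7249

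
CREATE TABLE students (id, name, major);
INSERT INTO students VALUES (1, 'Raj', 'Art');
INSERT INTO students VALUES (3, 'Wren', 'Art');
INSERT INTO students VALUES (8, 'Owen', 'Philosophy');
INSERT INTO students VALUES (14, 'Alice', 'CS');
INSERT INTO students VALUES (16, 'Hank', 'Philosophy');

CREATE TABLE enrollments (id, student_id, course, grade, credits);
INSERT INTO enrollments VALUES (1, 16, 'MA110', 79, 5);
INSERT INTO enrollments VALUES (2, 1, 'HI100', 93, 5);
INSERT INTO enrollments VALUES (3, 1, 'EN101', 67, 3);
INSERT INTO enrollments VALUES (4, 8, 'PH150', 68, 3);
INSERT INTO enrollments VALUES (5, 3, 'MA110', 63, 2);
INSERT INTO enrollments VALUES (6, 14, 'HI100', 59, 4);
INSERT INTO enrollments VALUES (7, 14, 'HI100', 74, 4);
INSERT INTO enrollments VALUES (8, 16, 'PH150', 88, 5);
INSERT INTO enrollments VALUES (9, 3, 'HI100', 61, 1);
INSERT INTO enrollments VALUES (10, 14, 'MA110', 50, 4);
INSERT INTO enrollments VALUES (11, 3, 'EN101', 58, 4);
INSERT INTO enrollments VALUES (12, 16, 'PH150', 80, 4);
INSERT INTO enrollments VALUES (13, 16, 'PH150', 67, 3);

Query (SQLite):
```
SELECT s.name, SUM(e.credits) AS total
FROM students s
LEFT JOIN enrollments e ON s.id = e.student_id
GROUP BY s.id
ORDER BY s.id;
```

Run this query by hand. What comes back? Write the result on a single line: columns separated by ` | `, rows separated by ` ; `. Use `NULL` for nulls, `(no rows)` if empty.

LEFT JOIN keeps every students row; unmatched ones get NULL for enrollments columns.
Group by students.id and compute SUM(e.credits). SUM over an all-NULL group is NULL.
  1: ids {2, 3} → SUM(e.credits)=8
  3: ids {5, 9, 11} → SUM(e.credits)=7
  8: ids {4} → SUM(e.credits)=3
  14: ids {6, 7, 10} → SUM(e.credits)=12
  16: ids {1, 8, 12, 13} → SUM(e.credits)=17

Raj | 8 ; Wren | 7 ; Owen | 3 ; Alice | 12 ; Hank | 17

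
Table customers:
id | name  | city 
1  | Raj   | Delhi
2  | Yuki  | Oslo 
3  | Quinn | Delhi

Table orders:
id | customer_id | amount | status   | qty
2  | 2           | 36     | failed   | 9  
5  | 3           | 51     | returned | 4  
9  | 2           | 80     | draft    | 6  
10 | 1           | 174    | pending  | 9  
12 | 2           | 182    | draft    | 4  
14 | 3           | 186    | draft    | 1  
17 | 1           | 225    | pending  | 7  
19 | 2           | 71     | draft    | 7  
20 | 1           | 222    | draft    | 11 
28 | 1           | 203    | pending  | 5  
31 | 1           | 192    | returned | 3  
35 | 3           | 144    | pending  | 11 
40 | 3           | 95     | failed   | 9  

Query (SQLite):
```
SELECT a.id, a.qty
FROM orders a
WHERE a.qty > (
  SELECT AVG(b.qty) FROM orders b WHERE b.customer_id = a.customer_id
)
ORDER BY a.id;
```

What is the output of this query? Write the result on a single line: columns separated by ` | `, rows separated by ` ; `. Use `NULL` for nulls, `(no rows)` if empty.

2 | 9 ; 10 | 9 ; 19 | 7 ; 20 | 11 ; 35 | 11 ; 40 | 9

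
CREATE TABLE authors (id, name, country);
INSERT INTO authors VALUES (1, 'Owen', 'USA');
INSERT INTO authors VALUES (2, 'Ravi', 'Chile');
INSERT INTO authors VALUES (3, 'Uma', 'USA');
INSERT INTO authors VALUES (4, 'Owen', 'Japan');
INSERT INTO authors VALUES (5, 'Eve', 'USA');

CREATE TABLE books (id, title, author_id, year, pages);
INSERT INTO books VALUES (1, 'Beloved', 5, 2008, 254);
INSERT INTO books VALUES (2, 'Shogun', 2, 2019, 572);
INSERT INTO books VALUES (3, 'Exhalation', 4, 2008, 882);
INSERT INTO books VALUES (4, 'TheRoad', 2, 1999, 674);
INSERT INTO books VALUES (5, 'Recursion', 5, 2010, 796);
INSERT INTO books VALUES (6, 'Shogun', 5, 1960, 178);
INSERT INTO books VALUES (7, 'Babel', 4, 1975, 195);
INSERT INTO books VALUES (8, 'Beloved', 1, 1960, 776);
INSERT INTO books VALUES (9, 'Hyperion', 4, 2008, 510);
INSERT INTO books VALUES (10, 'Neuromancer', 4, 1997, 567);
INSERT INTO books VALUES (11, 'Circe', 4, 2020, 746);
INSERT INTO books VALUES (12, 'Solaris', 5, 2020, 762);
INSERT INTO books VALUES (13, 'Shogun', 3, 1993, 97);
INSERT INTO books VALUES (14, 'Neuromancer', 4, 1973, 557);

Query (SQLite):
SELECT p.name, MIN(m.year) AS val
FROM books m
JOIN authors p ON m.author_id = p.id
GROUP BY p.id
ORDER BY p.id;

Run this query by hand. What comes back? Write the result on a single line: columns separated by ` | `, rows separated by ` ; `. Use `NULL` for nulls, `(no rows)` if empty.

Owen | 1960 ; Ravi | 1999 ; Uma | 1993 ; Owen | 1973 ; Eve | 1960

Join each books row to its authors via author_id.
Group joined rows by authors.id; compute MIN(m.year) per group.
  1: ids {8} → MIN(m.year)=1960
  2: ids {2, 4} → MIN(m.year)=1999
  3: ids {13} → MIN(m.year)=1993
  4: ids {3, 7, 9, 10, 11, 14} → MIN(m.year)=1973
  5: ids {1, 5, 6, 12} → MIN(m.year)=1960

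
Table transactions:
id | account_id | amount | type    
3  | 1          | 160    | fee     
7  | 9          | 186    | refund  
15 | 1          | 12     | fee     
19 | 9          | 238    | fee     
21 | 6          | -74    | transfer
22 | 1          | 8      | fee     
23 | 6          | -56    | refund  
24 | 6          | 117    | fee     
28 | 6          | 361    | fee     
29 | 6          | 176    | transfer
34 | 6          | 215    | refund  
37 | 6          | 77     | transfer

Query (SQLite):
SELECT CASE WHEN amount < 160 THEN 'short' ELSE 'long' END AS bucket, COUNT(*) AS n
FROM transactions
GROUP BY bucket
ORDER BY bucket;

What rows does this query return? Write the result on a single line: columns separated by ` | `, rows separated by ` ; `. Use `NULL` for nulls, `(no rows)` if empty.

long | 6 ; short | 6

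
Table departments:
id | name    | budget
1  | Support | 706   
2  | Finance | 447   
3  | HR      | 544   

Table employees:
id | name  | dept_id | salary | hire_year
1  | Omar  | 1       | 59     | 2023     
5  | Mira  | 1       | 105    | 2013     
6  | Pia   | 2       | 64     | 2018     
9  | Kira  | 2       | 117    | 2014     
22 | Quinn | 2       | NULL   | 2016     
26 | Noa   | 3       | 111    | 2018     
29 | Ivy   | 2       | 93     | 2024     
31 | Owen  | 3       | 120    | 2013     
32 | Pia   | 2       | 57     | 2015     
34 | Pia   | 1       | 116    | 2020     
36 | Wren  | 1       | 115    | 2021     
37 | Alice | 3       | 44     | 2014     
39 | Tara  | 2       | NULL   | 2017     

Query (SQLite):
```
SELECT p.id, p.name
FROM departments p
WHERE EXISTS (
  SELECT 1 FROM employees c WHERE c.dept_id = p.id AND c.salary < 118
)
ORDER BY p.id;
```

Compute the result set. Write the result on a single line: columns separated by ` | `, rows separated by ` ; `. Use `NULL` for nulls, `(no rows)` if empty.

1 | Support ; 2 | Finance ; 3 | HR

For each departments row, check whether any employees with matching dept_id has salary < 118.
Keep rows where that is true.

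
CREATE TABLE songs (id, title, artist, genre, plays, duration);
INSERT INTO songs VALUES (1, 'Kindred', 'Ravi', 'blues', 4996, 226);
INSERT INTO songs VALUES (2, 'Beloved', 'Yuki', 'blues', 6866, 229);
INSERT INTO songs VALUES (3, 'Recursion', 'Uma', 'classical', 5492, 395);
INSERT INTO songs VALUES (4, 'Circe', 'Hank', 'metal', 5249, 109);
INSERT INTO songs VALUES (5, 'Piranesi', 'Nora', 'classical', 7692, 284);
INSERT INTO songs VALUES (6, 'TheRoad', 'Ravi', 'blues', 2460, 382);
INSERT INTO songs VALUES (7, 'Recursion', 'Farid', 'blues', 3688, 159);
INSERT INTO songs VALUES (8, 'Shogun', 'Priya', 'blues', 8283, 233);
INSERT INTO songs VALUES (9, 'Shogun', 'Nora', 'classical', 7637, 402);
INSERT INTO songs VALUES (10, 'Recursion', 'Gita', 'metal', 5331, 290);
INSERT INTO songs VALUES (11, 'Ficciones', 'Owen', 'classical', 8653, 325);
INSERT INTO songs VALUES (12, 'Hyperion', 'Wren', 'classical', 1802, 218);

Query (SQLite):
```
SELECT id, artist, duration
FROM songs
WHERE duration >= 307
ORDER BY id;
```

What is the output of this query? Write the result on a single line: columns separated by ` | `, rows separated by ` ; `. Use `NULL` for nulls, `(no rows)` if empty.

3 | Uma | 395 ; 6 | Ravi | 382 ; 9 | Nora | 402 ; 11 | Owen | 325

duration >= 307: ids {3, 6, 9, 11}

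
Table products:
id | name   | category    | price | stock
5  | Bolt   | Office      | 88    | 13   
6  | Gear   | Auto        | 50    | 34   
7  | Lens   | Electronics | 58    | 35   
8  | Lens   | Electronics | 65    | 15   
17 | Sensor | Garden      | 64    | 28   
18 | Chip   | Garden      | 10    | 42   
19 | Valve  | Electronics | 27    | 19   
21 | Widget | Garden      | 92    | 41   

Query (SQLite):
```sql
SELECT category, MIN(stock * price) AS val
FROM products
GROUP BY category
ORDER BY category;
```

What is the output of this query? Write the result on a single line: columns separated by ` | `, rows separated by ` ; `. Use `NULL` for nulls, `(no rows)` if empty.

For each row compute stock * price.
Group by category; take MIN of the expression per group.
  Auto: ids {6} → MIN(stock * price)=1700
  Electronics: ids {7, 8, 19} → MIN(stock * price)=513
  Garden: ids {17, 18, 21} → MIN(stock * price)=420
  Office: ids {5} → MIN(stock * price)=1144

Auto | 1700 ; Electronics | 513 ; Garden | 420 ; Office | 1144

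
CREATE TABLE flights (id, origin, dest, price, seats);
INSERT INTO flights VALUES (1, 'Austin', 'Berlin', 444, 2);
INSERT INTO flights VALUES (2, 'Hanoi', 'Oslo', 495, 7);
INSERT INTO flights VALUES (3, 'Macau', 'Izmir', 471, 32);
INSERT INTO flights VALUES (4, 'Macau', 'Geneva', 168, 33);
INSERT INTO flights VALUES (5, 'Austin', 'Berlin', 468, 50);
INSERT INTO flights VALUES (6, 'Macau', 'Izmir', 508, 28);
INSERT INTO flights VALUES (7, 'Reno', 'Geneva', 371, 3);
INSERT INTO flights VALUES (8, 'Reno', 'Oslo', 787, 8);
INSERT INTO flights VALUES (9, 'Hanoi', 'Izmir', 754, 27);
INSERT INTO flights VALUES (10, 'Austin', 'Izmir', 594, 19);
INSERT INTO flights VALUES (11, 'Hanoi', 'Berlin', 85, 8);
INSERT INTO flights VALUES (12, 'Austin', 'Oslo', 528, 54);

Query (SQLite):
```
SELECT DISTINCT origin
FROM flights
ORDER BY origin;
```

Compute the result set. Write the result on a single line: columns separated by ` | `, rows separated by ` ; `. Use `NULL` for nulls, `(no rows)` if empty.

Collect distinct origin values from flights.

Austin ; Hanoi ; Macau ; Reno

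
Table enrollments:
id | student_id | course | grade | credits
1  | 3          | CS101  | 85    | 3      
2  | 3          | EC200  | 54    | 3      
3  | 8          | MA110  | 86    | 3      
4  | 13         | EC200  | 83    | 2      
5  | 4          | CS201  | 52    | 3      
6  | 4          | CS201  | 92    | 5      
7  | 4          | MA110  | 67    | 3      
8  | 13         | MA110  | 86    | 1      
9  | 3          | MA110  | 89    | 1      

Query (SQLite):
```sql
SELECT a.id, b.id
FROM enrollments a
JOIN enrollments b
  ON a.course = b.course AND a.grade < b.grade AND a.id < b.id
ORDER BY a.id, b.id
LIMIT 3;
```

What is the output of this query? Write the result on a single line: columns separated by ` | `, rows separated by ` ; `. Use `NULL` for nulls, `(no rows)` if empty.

2 | 4 ; 3 | 9 ; 5 | 6

Pairs (a,b) with same course, a.grade < b.grade, a.id < b.id.
course groups: CS101:{1} CS201:{5,6} EC200:{2,4} MA110:{3,7,8,9}
Ordered by (a.id, b.id); first 3.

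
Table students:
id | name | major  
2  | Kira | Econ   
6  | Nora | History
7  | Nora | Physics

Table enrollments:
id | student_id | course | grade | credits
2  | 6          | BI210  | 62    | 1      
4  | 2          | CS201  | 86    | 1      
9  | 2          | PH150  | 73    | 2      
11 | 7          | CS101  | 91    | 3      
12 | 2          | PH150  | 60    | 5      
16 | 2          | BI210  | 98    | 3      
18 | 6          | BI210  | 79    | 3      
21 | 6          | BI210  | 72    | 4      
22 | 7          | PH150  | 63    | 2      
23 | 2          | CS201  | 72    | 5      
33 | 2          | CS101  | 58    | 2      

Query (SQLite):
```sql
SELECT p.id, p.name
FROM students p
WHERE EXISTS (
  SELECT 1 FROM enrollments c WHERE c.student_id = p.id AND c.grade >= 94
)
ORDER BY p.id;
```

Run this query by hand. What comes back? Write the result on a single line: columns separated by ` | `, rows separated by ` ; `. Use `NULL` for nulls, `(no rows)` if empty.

For each students row, check whether any enrollments with matching student_id has grade >= 94.
Keep rows where that is true.

2 | Kira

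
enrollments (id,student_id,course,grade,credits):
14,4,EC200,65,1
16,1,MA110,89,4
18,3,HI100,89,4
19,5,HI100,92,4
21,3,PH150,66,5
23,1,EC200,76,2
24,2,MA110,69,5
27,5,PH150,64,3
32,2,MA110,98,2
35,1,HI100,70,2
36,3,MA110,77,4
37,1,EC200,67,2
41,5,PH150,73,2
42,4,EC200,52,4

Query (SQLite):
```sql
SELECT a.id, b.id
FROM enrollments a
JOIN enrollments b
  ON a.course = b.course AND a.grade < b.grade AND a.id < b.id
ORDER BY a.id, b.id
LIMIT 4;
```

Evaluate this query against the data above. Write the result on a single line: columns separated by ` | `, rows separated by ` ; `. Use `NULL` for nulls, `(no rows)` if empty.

Pairs (a,b) with same course, a.grade < b.grade, a.id < b.id.
course groups: EC200:{14,23,37,42} HI100:{18,19,35} MA110:{16,24,32,36} PH150:{21,27,41}
Ordered by (a.id, b.id); first 4.

14 | 23 ; 14 | 37 ; 16 | 32 ; 18 | 19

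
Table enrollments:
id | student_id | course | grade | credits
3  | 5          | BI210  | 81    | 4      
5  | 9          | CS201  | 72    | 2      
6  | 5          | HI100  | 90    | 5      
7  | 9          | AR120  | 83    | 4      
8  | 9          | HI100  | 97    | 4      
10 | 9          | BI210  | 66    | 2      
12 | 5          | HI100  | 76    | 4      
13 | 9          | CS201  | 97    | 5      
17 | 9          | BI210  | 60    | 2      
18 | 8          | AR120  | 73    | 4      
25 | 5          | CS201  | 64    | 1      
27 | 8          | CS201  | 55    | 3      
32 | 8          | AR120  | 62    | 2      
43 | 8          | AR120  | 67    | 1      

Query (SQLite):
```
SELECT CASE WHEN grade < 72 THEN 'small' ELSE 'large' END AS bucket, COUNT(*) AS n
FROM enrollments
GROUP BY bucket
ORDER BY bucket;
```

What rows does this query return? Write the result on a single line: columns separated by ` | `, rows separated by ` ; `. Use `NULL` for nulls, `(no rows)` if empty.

Bucket rows by grade < 72 → 'small' else 'large'; count each bucket.

large | 8 ; small | 6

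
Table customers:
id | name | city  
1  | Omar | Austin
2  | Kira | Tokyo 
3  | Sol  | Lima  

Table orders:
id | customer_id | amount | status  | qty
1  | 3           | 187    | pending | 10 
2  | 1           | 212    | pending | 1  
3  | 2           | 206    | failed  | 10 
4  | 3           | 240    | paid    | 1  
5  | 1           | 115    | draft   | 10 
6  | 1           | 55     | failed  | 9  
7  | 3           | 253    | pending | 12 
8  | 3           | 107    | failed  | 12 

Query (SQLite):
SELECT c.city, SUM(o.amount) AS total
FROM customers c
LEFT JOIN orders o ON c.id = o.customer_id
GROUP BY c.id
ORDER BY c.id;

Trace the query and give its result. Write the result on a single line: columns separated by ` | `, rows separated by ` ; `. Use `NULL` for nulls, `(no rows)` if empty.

LEFT JOIN keeps every customers row; unmatched ones get NULL for orders columns.
Group by customers.id and compute SUM(o.amount). SUM over an all-NULL group is NULL.
  1: ids {2, 5, 6} → SUM(o.amount)=382
  2: ids {3} → SUM(o.amount)=206
  3: ids {1, 4, 7, 8} → SUM(o.amount)=787

Austin | 382 ; Tokyo | 206 ; Lima | 787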